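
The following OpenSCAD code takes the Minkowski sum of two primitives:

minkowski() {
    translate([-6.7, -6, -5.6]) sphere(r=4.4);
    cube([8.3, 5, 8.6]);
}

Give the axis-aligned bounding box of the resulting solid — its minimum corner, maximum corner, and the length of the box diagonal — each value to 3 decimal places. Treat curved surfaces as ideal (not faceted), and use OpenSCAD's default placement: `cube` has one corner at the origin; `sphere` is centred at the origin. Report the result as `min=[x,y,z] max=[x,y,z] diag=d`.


A = translate([-6.7, -6, -5.6]) sphere(r=4.4) → bbox [-11.1,-10.4,-10] .. [-2.3,-1.6,-1.2]
B = cube([8.3, 5, 8.6]) → bbox [0,0,0] .. [8.3,5,8.6]
lo = A.lo+B.lo = [-11.1+0, -10.4+0, -10+0] = [-11.100,-10.400,-10.000]
hi = A.hi+B.hi = [-2.3+8.3, -1.6+5, -1.2+8.6] = [6.000,3.400,7.400]
diag = √(17.1²+13.8²+17.4²) = √785.61 = 28.029

min=[-11.100,-10.400,-10.000] max=[6.000,3.400,7.400] diag=28.029


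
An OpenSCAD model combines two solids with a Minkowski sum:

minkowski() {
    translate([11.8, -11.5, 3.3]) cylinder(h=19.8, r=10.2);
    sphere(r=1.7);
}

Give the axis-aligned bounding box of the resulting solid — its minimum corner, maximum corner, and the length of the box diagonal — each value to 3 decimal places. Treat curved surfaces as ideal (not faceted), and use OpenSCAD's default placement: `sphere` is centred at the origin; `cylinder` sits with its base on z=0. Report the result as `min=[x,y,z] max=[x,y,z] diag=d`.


A = translate([11.8, -11.5, 3.3]) cylinder(h=19.8, r=10.2) → bbox [1.6,-21.7,3.3] .. [22,-1.3,23.1]
B = sphere(r=1.7) → bbox [-1.7,-1.7,-1.7] .. [1.7,1.7,1.7]
lo = A.lo+B.lo = [1.6-1.7, -21.7-1.7, 3.3-1.7] = [-0.100,-23.400,1.600]
hi = A.hi+B.hi = [22+1.7, -1.3+1.7, 23.1+1.7] = [23.700,0.400,24.800]
diag = √(23.8²+23.8²+23.2²) = √1671.12 = 40.879

min=[-0.100,-23.400,1.600] max=[23.700,0.400,24.800] diag=40.879


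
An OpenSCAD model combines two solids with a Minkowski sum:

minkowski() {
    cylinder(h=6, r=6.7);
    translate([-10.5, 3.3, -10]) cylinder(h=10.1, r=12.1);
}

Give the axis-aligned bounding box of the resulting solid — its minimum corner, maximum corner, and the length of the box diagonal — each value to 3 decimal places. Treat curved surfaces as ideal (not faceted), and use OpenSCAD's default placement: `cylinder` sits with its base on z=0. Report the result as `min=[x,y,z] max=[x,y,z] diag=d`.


min=[-29.300,-15.500,-10.000] max=[8.300,22.100,6.100] diag=55.558

A = translate([-10.5, 3.3, -10]) cylinder(h=10.1, r=12.1) → bbox [-22.6,-8.8,-10] .. [1.6,15.4,0.1]
B = cylinder(h=6, r=6.7) → bbox [-6.7,-6.7,0] .. [6.7,6.7,6]
lo = A.lo+B.lo = [-22.6-6.7, -8.8-6.7, -10+0] = [-29.300,-15.500,-10.000]
hi = A.hi+B.hi = [1.6+6.7, 15.4+6.7, 0.1+6] = [8.300,22.100,6.100]
diag = √(37.6²+37.6²+16.1²) = √3086.73 = 55.558


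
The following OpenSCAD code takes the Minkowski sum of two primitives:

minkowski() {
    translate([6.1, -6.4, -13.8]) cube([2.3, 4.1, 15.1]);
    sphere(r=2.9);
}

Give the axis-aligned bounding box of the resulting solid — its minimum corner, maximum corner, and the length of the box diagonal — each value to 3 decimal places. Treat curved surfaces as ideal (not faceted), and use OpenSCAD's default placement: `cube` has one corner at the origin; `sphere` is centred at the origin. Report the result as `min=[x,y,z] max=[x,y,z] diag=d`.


min=[3.200,-9.300,-16.700] max=[11.300,0.600,4.200] diag=24.504

A = translate([6.1, -6.4, -13.8]) cube([2.3, 4.1, 15.1]) → bbox [6.1,-6.4,-13.8] .. [8.4,-2.3,1.3]
B = sphere(r=2.9) → bbox [-2.9,-2.9,-2.9] .. [2.9,2.9,2.9]
lo = A.lo+B.lo = [6.1-2.9, -6.4-2.9, -13.8-2.9] = [3.200,-9.300,-16.700]
hi = A.hi+B.hi = [8.4+2.9, -2.3+2.9, 1.3+2.9] = [11.300,0.600,4.200]
diag = √(8.1²+9.9²+20.9²) = √600.43 = 24.504


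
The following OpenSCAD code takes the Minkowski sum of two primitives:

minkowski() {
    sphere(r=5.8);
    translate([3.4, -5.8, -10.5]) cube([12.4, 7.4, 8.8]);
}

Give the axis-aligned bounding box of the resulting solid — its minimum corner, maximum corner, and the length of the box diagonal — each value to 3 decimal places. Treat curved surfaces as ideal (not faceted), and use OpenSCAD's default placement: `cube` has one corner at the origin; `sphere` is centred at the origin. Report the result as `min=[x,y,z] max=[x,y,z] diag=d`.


A = translate([3.4, -5.8, -10.5]) cube([12.4, 7.4, 8.8]) → bbox [3.4,-5.8,-10.5] .. [15.8,1.6,-1.7]
B = sphere(r=5.8) → bbox [-5.8,-5.8,-5.8] .. [5.8,5.8,5.8]
lo = A.lo+B.lo = [3.4-5.8, -5.8-5.8, -10.5-5.8] = [-2.400,-11.600,-16.300]
hi = A.hi+B.hi = [15.8+5.8, 1.6+5.8, -1.7+5.8] = [21.600,7.400,4.100]
diag = √(24²+19²+20.4²) = √1353.16 = 36.785

min=[-2.400,-11.600,-16.300] max=[21.600,7.400,4.100] diag=36.785


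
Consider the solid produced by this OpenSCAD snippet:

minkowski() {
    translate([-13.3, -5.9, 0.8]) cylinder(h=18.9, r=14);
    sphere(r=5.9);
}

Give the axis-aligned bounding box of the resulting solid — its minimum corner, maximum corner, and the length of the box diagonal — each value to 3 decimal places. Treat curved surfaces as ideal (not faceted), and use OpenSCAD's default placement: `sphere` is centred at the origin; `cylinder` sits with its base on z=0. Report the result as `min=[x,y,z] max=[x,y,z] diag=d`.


min=[-33.200,-25.800,-5.100] max=[6.600,14.000,25.600] diag=64.114

A = translate([-13.3, -5.9, 0.8]) cylinder(h=18.9, r=14) → bbox [-27.3,-19.9,0.8] .. [0.7,8.1,19.7]
B = sphere(r=5.9) → bbox [-5.9,-5.9,-5.9] .. [5.9,5.9,5.9]
lo = A.lo+B.lo = [-27.3-5.9, -19.9-5.9, 0.8-5.9] = [-33.200,-25.800,-5.100]
hi = A.hi+B.hi = [0.7+5.9, 8.1+5.9, 19.7+5.9] = [6.600,14.000,25.600]
diag = √(39.8²+39.8²+30.7²) = √4110.57 = 64.114


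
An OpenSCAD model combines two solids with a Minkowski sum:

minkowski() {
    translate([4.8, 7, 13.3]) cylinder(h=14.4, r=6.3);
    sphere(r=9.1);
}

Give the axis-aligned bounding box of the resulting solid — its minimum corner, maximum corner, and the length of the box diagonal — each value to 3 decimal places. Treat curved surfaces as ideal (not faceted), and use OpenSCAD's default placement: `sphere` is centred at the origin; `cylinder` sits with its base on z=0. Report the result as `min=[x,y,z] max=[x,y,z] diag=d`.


A = translate([4.8, 7, 13.3]) cylinder(h=14.4, r=6.3) → bbox [-1.5,0.7,13.3] .. [11.1,13.3,27.7]
B = sphere(r=9.1) → bbox [-9.1,-9.1,-9.1] .. [9.1,9.1,9.1]
lo = A.lo+B.lo = [-1.5-9.1, 0.7-9.1, 13.3-9.1] = [-10.600,-8.400,4.200]
hi = A.hi+B.hi = [11.1+9.1, 13.3+9.1, 27.7+9.1] = [20.200,22.400,36.800]
diag = √(30.8²+30.8²+32.6²) = √2960.04 = 54.406

min=[-10.600,-8.400,4.200] max=[20.200,22.400,36.800] diag=54.406


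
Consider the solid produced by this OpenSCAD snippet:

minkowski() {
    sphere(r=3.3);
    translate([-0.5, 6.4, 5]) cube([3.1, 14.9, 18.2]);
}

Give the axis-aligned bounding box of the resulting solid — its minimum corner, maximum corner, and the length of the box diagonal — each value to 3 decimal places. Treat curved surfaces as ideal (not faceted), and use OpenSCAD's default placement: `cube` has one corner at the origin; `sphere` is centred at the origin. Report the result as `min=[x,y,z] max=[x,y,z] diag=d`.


min=[-3.800,3.100,1.700] max=[5.900,24.600,26.500] diag=34.225

A = translate([-0.5, 6.4, 5]) cube([3.1, 14.9, 18.2]) → bbox [-0.5,6.4,5] .. [2.6,21.3,23.2]
B = sphere(r=3.3) → bbox [-3.3,-3.3,-3.3] .. [3.3,3.3,3.3]
lo = A.lo+B.lo = [-0.5-3.3, 6.4-3.3, 5-3.3] = [-3.800,3.100,1.700]
hi = A.hi+B.hi = [2.6+3.3, 21.3+3.3, 23.2+3.3] = [5.900,24.600,26.500]
diag = √(9.7²+21.5²+24.8²) = √1171.38 = 34.225


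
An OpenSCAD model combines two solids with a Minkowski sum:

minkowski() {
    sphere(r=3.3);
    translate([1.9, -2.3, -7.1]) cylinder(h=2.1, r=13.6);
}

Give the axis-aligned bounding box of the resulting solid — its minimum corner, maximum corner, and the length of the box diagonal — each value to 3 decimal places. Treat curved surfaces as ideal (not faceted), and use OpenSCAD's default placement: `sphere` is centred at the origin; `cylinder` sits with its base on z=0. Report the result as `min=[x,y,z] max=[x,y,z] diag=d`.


min=[-15.000,-19.200,-10.400] max=[18.800,14.600,-1.700] diag=48.586

A = translate([1.9, -2.3, -7.1]) cylinder(h=2.1, r=13.6) → bbox [-11.7,-15.9,-7.1] .. [15.5,11.3,-5]
B = sphere(r=3.3) → bbox [-3.3,-3.3,-3.3] .. [3.3,3.3,3.3]
lo = A.lo+B.lo = [-11.7-3.3, -15.9-3.3, -7.1-3.3] = [-15.000,-19.200,-10.400]
hi = A.hi+B.hi = [15.5+3.3, 11.3+3.3, -5+3.3] = [18.800,14.600,-1.700]
diag = √(33.8²+33.8²+8.7²) = √2360.57 = 48.586


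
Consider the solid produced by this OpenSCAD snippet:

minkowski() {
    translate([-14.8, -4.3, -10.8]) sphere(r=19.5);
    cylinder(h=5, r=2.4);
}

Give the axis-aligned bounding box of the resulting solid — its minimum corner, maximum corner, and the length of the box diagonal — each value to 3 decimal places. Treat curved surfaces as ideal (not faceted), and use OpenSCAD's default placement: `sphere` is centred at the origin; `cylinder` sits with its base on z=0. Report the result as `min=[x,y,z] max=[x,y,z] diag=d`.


A = translate([-14.8, -4.3, -10.8]) sphere(r=19.5) → bbox [-34.3,-23.8,-30.3] .. [4.7,15.2,8.7]
B = cylinder(h=5, r=2.4) → bbox [-2.4,-2.4,0] .. [2.4,2.4,5]
lo = A.lo+B.lo = [-34.3-2.4, -23.8-2.4, -30.3+0] = [-36.700,-26.200,-30.300]
hi = A.hi+B.hi = [4.7+2.4, 15.2+2.4, 8.7+5] = [7.100,17.600,13.700]
diag = √(43.8²+43.8²+44²) = √5772.88 = 75.979

min=[-36.700,-26.200,-30.300] max=[7.100,17.600,13.700] diag=75.979


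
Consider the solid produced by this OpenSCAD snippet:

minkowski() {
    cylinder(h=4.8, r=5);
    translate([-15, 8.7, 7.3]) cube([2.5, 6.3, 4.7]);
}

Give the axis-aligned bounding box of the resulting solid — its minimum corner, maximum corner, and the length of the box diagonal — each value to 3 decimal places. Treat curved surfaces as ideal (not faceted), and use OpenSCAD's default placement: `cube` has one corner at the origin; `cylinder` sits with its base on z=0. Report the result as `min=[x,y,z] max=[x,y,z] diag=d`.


A = translate([-15, 8.7, 7.3]) cube([2.5, 6.3, 4.7]) → bbox [-15,8.7,7.3] .. [-12.5,15,12]
B = cylinder(h=4.8, r=5) → bbox [-5,-5,0] .. [5,5,4.8]
lo = A.lo+B.lo = [-15-5, 8.7-5, 7.3+0] = [-20.000,3.700,7.300]
hi = A.hi+B.hi = [-12.5+5, 15+5, 12+4.8] = [-7.500,20.000,16.800]
diag = √(12.5²+16.3²+9.5²) = √512.19 = 22.632

min=[-20.000,3.700,7.300] max=[-7.500,20.000,16.800] diag=22.632


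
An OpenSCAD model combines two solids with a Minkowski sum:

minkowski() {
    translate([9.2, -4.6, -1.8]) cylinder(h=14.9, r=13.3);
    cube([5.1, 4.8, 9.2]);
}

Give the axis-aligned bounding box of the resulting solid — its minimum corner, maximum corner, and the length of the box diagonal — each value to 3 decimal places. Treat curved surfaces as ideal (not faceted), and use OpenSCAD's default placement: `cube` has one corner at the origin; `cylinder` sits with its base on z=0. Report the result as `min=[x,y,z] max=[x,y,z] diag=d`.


min=[-4.100,-17.900,-1.800] max=[27.600,13.500,22.300] diag=50.712

A = translate([9.2, -4.6, -1.8]) cylinder(h=14.9, r=13.3) → bbox [-4.1,-17.9,-1.8] .. [22.5,8.7,13.1]
B = cube([5.1, 4.8, 9.2]) → bbox [0,0,0] .. [5.1,4.8,9.2]
lo = A.lo+B.lo = [-4.1+0, -17.9+0, -1.8+0] = [-4.100,-17.900,-1.800]
hi = A.hi+B.hi = [22.5+5.1, 8.7+4.8, 13.1+9.2] = [27.600,13.500,22.300]
diag = √(31.7²+31.4²+24.1²) = √2571.66 = 50.712


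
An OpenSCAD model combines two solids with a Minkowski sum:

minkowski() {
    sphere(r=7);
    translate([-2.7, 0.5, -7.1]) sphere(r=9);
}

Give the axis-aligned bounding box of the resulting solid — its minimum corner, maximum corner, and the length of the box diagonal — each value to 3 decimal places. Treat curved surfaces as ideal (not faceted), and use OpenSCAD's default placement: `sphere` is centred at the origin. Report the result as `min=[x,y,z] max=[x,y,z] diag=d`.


min=[-18.700,-15.500,-23.100] max=[13.300,16.500,8.900] diag=55.426

A = translate([-2.7, 0.5, -7.1]) sphere(r=9) → bbox [-11.7,-8.5,-16.1] .. [6.3,9.5,1.9]
B = sphere(r=7) → bbox [-7,-7,-7] .. [7,7,7]
lo = A.lo+B.lo = [-11.7-7, -8.5-7, -16.1-7] = [-18.700,-15.500,-23.100]
hi = A.hi+B.hi = [6.3+7, 9.5+7, 1.9+7] = [13.300,16.500,8.900]
diag = √(32²+32²+32²) = √3072 = 55.426


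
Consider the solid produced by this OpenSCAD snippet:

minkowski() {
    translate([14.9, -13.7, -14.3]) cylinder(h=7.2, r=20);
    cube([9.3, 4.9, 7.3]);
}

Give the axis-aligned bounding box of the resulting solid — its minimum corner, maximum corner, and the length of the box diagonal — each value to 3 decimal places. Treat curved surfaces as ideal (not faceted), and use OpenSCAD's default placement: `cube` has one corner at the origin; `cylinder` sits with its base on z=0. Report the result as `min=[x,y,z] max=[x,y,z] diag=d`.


min=[-5.100,-33.700,-14.300] max=[44.200,11.200,0.200] diag=68.240

A = translate([14.9, -13.7, -14.3]) cylinder(h=7.2, r=20) → bbox [-5.1,-33.7,-14.3] .. [34.9,6.3,-7.1]
B = cube([9.3, 4.9, 7.3]) → bbox [0,0,0] .. [9.3,4.9,7.3]
lo = A.lo+B.lo = [-5.1+0, -33.7+0, -14.3+0] = [-5.100,-33.700,-14.300]
hi = A.hi+B.hi = [34.9+9.3, 6.3+4.9, -7.1+7.3] = [44.200,11.200,0.200]
diag = √(49.3²+44.9²+14.5²) = √4656.75 = 68.240


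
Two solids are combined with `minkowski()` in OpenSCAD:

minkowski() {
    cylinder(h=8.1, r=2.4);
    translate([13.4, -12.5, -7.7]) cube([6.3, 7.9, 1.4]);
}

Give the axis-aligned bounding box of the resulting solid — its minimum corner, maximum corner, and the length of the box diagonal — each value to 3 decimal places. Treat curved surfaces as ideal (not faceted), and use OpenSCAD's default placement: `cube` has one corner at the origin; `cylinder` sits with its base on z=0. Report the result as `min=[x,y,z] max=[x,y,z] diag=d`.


min=[11.000,-14.900,-7.700] max=[22.100,-2.200,1.800] diag=19.358

A = translate([13.4, -12.5, -7.7]) cube([6.3, 7.9, 1.4]) → bbox [13.4,-12.5,-7.7] .. [19.7,-4.6,-6.3]
B = cylinder(h=8.1, r=2.4) → bbox [-2.4,-2.4,0] .. [2.4,2.4,8.1]
lo = A.lo+B.lo = [13.4-2.4, -12.5-2.4, -7.7+0] = [11.000,-14.900,-7.700]
hi = A.hi+B.hi = [19.7+2.4, -4.6+2.4, -6.3+8.1] = [22.100,-2.200,1.800]
diag = √(11.1²+12.7²+9.5²) = √374.75 = 19.358


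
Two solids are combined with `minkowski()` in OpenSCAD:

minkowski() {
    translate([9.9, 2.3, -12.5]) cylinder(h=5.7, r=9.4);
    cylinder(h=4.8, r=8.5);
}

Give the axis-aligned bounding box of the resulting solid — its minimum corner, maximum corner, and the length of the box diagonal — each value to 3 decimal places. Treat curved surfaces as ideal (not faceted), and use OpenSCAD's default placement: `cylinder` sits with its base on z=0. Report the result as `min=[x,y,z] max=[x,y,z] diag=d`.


min=[-8.000,-15.600,-12.500] max=[27.800,20.200,-2.000] diag=51.706

A = translate([9.9, 2.3, -12.5]) cylinder(h=5.7, r=9.4) → bbox [0.5,-7.1,-12.5] .. [19.3,11.7,-6.8]
B = cylinder(h=4.8, r=8.5) → bbox [-8.5,-8.5,0] .. [8.5,8.5,4.8]
lo = A.lo+B.lo = [0.5-8.5, -7.1-8.5, -12.5+0] = [-8.000,-15.600,-12.500]
hi = A.hi+B.hi = [19.3+8.5, 11.7+8.5, -6.8+4.8] = [27.800,20.200,-2.000]
diag = √(35.8²+35.8²+10.5²) = √2673.53 = 51.706


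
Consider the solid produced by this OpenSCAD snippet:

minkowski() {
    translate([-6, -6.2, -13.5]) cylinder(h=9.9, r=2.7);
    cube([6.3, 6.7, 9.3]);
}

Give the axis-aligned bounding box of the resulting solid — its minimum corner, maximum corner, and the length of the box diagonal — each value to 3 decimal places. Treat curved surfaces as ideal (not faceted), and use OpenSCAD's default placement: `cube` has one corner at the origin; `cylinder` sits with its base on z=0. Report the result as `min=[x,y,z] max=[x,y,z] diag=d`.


min=[-8.700,-8.900,-13.500] max=[3.000,3.200,5.700] diag=25.533

A = translate([-6, -6.2, -13.5]) cylinder(h=9.9, r=2.7) → bbox [-8.7,-8.9,-13.5] .. [-3.3,-3.5,-3.6]
B = cube([6.3, 6.7, 9.3]) → bbox [0,0,0] .. [6.3,6.7,9.3]
lo = A.lo+B.lo = [-8.7+0, -8.9+0, -13.5+0] = [-8.700,-8.900,-13.500]
hi = A.hi+B.hi = [-3.3+6.3, -3.5+6.7, -3.6+9.3] = [3.000,3.200,5.700]
diag = √(11.7²+12.1²+19.2²) = √651.94 = 25.533


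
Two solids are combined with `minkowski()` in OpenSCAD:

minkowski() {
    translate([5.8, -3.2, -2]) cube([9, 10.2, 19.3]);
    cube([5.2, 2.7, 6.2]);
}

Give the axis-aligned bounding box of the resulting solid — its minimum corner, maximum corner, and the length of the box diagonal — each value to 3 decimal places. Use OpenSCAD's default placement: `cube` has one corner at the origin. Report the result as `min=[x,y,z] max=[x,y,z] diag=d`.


A = translate([5.8, -3.2, -2]) cube([9, 10.2, 19.3]) → bbox [5.8,-3.2,-2] .. [14.8,7,17.3]
B = cube([5.2, 2.7, 6.2]) → bbox [0,0,0] .. [5.2,2.7,6.2]
lo = A.lo+B.lo = [5.8+0, -3.2+0, -2+0] = [5.800,-3.200,-2.000]
hi = A.hi+B.hi = [14.8+5.2, 7+2.7, 17.3+6.2] = [20.000,9.700,23.500]
diag = √(14.2²+12.9²+25.5²) = √1018.3 = 31.911

min=[5.800,-3.200,-2.000] max=[20.000,9.700,23.500] diag=31.911


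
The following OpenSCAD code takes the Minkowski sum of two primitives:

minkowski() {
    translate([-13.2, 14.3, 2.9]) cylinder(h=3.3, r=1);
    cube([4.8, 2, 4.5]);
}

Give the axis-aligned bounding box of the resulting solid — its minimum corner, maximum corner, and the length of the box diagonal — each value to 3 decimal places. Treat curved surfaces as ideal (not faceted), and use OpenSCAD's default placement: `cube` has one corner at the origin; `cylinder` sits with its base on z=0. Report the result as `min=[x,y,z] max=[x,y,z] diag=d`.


min=[-14.200,13.300,2.900] max=[-7.400,17.300,10.700] diag=11.094

A = translate([-13.2, 14.3, 2.9]) cylinder(h=3.3, r=1) → bbox [-14.2,13.3,2.9] .. [-12.2,15.3,6.2]
B = cube([4.8, 2, 4.5]) → bbox [0,0,0] .. [4.8,2,4.5]
lo = A.lo+B.lo = [-14.2+0, 13.3+0, 2.9+0] = [-14.200,13.300,2.900]
hi = A.hi+B.hi = [-12.2+4.8, 15.3+2, 6.2+4.5] = [-7.400,17.300,10.700]
diag = √(6.8²+4²+7.8²) = √123.08 = 11.094


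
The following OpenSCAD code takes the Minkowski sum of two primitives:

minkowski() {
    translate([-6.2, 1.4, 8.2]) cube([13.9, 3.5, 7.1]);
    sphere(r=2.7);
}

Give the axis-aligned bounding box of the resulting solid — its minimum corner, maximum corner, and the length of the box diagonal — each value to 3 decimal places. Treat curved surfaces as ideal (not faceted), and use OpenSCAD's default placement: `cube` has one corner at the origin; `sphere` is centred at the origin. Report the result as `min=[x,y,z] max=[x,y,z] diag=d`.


A = translate([-6.2, 1.4, 8.2]) cube([13.9, 3.5, 7.1]) → bbox [-6.2,1.4,8.2] .. [7.7,4.9,15.3]
B = sphere(r=2.7) → bbox [-2.7,-2.7,-2.7] .. [2.7,2.7,2.7]
lo = A.lo+B.lo = [-6.2-2.7, 1.4-2.7, 8.2-2.7] = [-8.900,-1.300,5.500]
hi = A.hi+B.hi = [7.7+2.7, 4.9+2.7, 15.3+2.7] = [10.400,7.600,18.000]
diag = √(19.3²+8.9²+12.5²) = √607.95 = 24.657

min=[-8.900,-1.300,5.500] max=[10.400,7.600,18.000] diag=24.657


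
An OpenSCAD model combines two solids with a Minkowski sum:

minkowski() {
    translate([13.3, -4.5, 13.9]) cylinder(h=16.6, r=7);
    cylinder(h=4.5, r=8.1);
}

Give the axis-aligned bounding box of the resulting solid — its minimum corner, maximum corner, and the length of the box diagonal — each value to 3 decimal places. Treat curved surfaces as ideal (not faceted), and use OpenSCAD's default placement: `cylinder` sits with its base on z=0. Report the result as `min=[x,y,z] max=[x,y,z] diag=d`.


min=[-1.800,-19.600,13.900] max=[28.400,10.600,35.000] diag=47.637

A = translate([13.3, -4.5, 13.9]) cylinder(h=16.6, r=7) → bbox [6.3,-11.5,13.9] .. [20.3,2.5,30.5]
B = cylinder(h=4.5, r=8.1) → bbox [-8.1,-8.1,0] .. [8.1,8.1,4.5]
lo = A.lo+B.lo = [6.3-8.1, -11.5-8.1, 13.9+0] = [-1.800,-19.600,13.900]
hi = A.hi+B.hi = [20.3+8.1, 2.5+8.1, 30.5+4.5] = [28.400,10.600,35.000]
diag = √(30.2²+30.2²+21.1²) = √2269.29 = 47.637


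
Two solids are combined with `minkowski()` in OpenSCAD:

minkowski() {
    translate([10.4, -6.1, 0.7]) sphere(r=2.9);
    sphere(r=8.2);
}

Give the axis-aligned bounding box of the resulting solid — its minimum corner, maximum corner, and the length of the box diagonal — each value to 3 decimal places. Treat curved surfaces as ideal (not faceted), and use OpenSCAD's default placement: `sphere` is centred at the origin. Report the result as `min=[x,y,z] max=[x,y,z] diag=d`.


A = translate([10.4, -6.1, 0.7]) sphere(r=2.9) → bbox [7.5,-9,-2.2] .. [13.3,-3.2,3.6]
B = sphere(r=8.2) → bbox [-8.2,-8.2,-8.2] .. [8.2,8.2,8.2]
lo = A.lo+B.lo = [7.5-8.2, -9-8.2, -2.2-8.2] = [-0.700,-17.200,-10.400]
hi = A.hi+B.hi = [13.3+8.2, -3.2+8.2, 3.6+8.2] = [21.500,5.000,11.800]
diag = √(22.2²+22.2²+22.2²) = √1478.52 = 38.452

min=[-0.700,-17.200,-10.400] max=[21.500,5.000,11.800] diag=38.452


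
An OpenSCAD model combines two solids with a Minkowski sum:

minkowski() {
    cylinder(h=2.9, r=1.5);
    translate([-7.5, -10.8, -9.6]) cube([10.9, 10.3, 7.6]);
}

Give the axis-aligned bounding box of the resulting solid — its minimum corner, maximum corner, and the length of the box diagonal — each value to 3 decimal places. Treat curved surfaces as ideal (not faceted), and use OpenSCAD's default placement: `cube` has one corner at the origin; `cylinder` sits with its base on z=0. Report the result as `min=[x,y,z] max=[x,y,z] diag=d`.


min=[-9.000,-12.300,-9.600] max=[4.900,1.000,0.900] diag=21.917

A = translate([-7.5, -10.8, -9.6]) cube([10.9, 10.3, 7.6]) → bbox [-7.5,-10.8,-9.6] .. [3.4,-0.5,-2]
B = cylinder(h=2.9, r=1.5) → bbox [-1.5,-1.5,0] .. [1.5,1.5,2.9]
lo = A.lo+B.lo = [-7.5-1.5, -10.8-1.5, -9.6+0] = [-9.000,-12.300,-9.600]
hi = A.hi+B.hi = [3.4+1.5, -0.5+1.5, -2+2.9] = [4.900,1.000,0.900]
diag = √(13.9²+13.3²+10.5²) = √480.35 = 21.917


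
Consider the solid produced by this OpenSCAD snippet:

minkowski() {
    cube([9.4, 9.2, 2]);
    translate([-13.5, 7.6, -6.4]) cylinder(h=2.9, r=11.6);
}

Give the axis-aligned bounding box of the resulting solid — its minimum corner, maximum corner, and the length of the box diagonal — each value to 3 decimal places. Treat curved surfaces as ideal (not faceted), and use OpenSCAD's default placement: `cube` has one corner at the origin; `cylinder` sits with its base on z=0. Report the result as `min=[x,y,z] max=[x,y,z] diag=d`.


A = translate([-13.5, 7.6, -6.4]) cylinder(h=2.9, r=11.6) → bbox [-25.1,-4,-6.4] .. [-1.9,19.2,-3.5]
B = cube([9.4, 9.2, 2]) → bbox [0,0,0] .. [9.4,9.2,2]
lo = A.lo+B.lo = [-25.1+0, -4+0, -6.4+0] = [-25.100,-4.000,-6.400]
hi = A.hi+B.hi = [-1.9+9.4, 19.2+9.2, -3.5+2] = [7.500,28.400,-1.500]
diag = √(32.6²+32.4²+4.9²) = √2136.53 = 46.223

min=[-25.100,-4.000,-6.400] max=[7.500,28.400,-1.500] diag=46.223


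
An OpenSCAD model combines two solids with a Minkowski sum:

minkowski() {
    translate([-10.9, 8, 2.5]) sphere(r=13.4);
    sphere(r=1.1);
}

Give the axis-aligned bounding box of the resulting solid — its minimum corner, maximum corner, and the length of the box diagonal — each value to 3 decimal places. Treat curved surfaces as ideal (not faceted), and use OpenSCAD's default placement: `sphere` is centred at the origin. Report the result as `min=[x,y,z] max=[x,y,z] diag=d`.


A = translate([-10.9, 8, 2.5]) sphere(r=13.4) → bbox [-24.3,-5.4,-10.9] .. [2.5,21.4,15.9]
B = sphere(r=1.1) → bbox [-1.1,-1.1,-1.1] .. [1.1,1.1,1.1]
lo = A.lo+B.lo = [-24.3-1.1, -5.4-1.1, -10.9-1.1] = [-25.400,-6.500,-12.000]
hi = A.hi+B.hi = [2.5+1.1, 21.4+1.1, 15.9+1.1] = [3.600,22.500,17.000]
diag = √(29²+29²+29²) = √2523 = 50.229

min=[-25.400,-6.500,-12.000] max=[3.600,22.500,17.000] diag=50.229


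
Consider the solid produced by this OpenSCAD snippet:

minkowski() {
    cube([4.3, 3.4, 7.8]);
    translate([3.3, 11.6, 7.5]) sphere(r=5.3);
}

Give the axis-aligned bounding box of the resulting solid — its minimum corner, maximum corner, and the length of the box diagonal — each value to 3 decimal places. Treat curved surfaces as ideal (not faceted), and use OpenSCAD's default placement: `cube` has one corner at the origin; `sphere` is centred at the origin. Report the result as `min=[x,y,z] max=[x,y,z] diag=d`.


min=[-2.000,6.300,2.200] max=[12.900,20.300,20.600] diag=27.506

A = translate([3.3, 11.6, 7.5]) sphere(r=5.3) → bbox [-2,6.3,2.2] .. [8.6,16.9,12.8]
B = cube([4.3, 3.4, 7.8]) → bbox [0,0,0] .. [4.3,3.4,7.8]
lo = A.lo+B.lo = [-2+0, 6.3+0, 2.2+0] = [-2.000,6.300,2.200]
hi = A.hi+B.hi = [8.6+4.3, 16.9+3.4, 12.8+7.8] = [12.900,20.300,20.600]
diag = √(14.9²+14²+18.4²) = √756.57 = 27.506


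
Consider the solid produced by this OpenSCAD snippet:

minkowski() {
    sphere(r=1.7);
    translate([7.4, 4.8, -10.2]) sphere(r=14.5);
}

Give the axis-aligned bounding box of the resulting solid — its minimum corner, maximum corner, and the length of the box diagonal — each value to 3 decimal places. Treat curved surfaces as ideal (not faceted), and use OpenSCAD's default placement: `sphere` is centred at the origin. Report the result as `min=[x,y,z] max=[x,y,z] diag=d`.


min=[-8.800,-11.400,-26.400] max=[23.600,21.000,6.000] diag=56.118

A = translate([7.4, 4.8, -10.2]) sphere(r=14.5) → bbox [-7.1,-9.7,-24.7] .. [21.9,19.3,4.3]
B = sphere(r=1.7) → bbox [-1.7,-1.7,-1.7] .. [1.7,1.7,1.7]
lo = A.lo+B.lo = [-7.1-1.7, -9.7-1.7, -24.7-1.7] = [-8.800,-11.400,-26.400]
hi = A.hi+B.hi = [21.9+1.7, 19.3+1.7, 4.3+1.7] = [23.600,21.000,6.000]
diag = √(32.4²+32.4²+32.4²) = √3149.28 = 56.118


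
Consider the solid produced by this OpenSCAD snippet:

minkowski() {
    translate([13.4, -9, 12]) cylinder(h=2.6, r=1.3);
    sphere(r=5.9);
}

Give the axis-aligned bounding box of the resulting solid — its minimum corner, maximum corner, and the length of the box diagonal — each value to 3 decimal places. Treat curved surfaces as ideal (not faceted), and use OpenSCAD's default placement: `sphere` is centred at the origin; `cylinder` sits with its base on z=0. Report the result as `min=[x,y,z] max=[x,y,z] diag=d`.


min=[6.200,-16.200,6.100] max=[20.600,-1.800,20.500] diag=24.942

A = translate([13.4, -9, 12]) cylinder(h=2.6, r=1.3) → bbox [12.1,-10.3,12] .. [14.7,-7.7,14.6]
B = sphere(r=5.9) → bbox [-5.9,-5.9,-5.9] .. [5.9,5.9,5.9]
lo = A.lo+B.lo = [12.1-5.9, -10.3-5.9, 12-5.9] = [6.200,-16.200,6.100]
hi = A.hi+B.hi = [14.7+5.9, -7.7+5.9, 14.6+5.9] = [20.600,-1.800,20.500]
diag = √(14.4²+14.4²+14.4²) = √622.08 = 24.942


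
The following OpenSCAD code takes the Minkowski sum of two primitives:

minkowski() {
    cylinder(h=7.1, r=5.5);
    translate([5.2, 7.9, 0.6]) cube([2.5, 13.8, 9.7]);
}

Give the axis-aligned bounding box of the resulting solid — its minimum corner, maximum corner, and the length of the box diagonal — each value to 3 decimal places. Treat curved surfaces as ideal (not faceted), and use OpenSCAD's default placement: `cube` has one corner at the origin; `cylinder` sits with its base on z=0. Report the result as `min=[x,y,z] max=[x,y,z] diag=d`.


A = translate([5.2, 7.9, 0.6]) cube([2.5, 13.8, 9.7]) → bbox [5.2,7.9,0.6] .. [7.7,21.7,10.3]
B = cylinder(h=7.1, r=5.5) → bbox [-5.5,-5.5,0] .. [5.5,5.5,7.1]
lo = A.lo+B.lo = [5.2-5.5, 7.9-5.5, 0.6+0] = [-0.300,2.400,0.600]
hi = A.hi+B.hi = [7.7+5.5, 21.7+5.5, 10.3+7.1] = [13.200,27.200,17.400]
diag = √(13.5²+24.8²+16.8²) = √1079.53 = 32.856

min=[-0.300,2.400,0.600] max=[13.200,27.200,17.400] diag=32.856


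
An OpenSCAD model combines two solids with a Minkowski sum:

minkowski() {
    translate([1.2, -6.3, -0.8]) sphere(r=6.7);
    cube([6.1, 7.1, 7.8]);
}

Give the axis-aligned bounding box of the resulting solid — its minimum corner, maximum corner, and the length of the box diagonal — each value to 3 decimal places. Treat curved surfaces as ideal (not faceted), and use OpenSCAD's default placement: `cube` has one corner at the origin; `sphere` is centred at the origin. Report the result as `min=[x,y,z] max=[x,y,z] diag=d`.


min=[-5.500,-13.000,-7.500] max=[14.000,7.500,13.700] diag=35.354

A = translate([1.2, -6.3, -0.8]) sphere(r=6.7) → bbox [-5.5,-13,-7.5] .. [7.9,0.4,5.9]
B = cube([6.1, 7.1, 7.8]) → bbox [0,0,0] .. [6.1,7.1,7.8]
lo = A.lo+B.lo = [-5.5+0, -13+0, -7.5+0] = [-5.500,-13.000,-7.500]
hi = A.hi+B.hi = [7.9+6.1, 0.4+7.1, 5.9+7.8] = [14.000,7.500,13.700]
diag = √(19.5²+20.5²+21.2²) = √1249.94 = 35.354


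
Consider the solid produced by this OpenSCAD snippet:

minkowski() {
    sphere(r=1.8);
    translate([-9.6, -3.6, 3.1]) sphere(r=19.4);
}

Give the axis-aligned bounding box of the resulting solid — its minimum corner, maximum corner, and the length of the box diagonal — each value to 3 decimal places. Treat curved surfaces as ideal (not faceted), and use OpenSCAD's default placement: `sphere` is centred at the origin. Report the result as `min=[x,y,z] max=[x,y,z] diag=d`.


min=[-30.800,-24.800,-18.100] max=[11.600,17.600,24.300] diag=73.439

A = translate([-9.6, -3.6, 3.1]) sphere(r=19.4) → bbox [-29,-23,-16.3] .. [9.8,15.8,22.5]
B = sphere(r=1.8) → bbox [-1.8,-1.8,-1.8] .. [1.8,1.8,1.8]
lo = A.lo+B.lo = [-29-1.8, -23-1.8, -16.3-1.8] = [-30.800,-24.800,-18.100]
hi = A.hi+B.hi = [9.8+1.8, 15.8+1.8, 22.5+1.8] = [11.600,17.600,24.300]
diag = √(42.4²+42.4²+42.4²) = √5393.28 = 73.439


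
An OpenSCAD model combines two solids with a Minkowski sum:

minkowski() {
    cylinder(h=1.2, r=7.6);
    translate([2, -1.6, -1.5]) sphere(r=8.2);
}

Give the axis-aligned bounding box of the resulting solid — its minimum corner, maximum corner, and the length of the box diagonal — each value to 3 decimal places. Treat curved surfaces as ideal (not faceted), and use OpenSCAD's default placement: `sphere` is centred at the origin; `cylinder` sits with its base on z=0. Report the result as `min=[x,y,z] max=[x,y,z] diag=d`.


min=[-13.800,-17.400,-9.700] max=[17.800,14.200,7.900] diag=48.030

A = translate([2, -1.6, -1.5]) sphere(r=8.2) → bbox [-6.2,-9.8,-9.7] .. [10.2,6.6,6.7]
B = cylinder(h=1.2, r=7.6) → bbox [-7.6,-7.6,0] .. [7.6,7.6,1.2]
lo = A.lo+B.lo = [-6.2-7.6, -9.8-7.6, -9.7+0] = [-13.800,-17.400,-9.700]
hi = A.hi+B.hi = [10.2+7.6, 6.6+7.6, 6.7+1.2] = [17.800,14.200,7.900]
diag = √(31.6²+31.6²+17.6²) = √2306.88 = 48.030


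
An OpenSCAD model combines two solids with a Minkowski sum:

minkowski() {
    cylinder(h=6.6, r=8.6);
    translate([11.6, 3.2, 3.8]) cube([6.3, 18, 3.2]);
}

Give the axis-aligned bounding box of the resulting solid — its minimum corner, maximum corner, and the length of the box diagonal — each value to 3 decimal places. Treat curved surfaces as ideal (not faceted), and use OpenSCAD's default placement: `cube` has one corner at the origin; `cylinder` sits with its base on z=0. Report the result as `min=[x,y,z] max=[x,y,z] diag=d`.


min=[3.000,-5.400,3.800] max=[26.500,29.800,13.600] diag=43.443

A = translate([11.6, 3.2, 3.8]) cube([6.3, 18, 3.2]) → bbox [11.6,3.2,3.8] .. [17.9,21.2,7]
B = cylinder(h=6.6, r=8.6) → bbox [-8.6,-8.6,0] .. [8.6,8.6,6.6]
lo = A.lo+B.lo = [11.6-8.6, 3.2-8.6, 3.8+0] = [3.000,-5.400,3.800]
hi = A.hi+B.hi = [17.9+8.6, 21.2+8.6, 7+6.6] = [26.500,29.800,13.600]
diag = √(23.5²+35.2²+9.8²) = √1887.33 = 43.443


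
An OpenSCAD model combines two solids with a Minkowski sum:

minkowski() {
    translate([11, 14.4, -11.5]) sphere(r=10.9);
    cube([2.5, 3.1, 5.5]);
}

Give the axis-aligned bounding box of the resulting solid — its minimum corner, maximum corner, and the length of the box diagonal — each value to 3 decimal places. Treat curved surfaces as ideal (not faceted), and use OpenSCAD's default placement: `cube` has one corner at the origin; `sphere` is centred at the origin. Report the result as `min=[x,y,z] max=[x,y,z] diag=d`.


A = translate([11, 14.4, -11.5]) sphere(r=10.9) → bbox [0.1,3.5,-22.4] .. [21.9,25.3,-0.6]
B = cube([2.5, 3.1, 5.5]) → bbox [0,0,0] .. [2.5,3.1,5.5]
lo = A.lo+B.lo = [0.1+0, 3.5+0, -22.4+0] = [0.100,3.500,-22.400]
hi = A.hi+B.hi = [21.9+2.5, 25.3+3.1, -0.6+5.5] = [24.400,28.400,4.900]
diag = √(24.3²+24.9²+27.3²) = √1955.79 = 44.224

min=[0.100,3.500,-22.400] max=[24.400,28.400,4.900] diag=44.224


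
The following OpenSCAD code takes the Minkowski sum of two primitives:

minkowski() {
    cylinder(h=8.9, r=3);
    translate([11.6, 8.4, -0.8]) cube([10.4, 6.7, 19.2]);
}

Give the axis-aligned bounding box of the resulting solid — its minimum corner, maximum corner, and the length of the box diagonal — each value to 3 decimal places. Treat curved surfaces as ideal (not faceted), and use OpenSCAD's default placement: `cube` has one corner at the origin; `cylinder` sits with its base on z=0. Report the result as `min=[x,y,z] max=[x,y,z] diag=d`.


A = translate([11.6, 8.4, -0.8]) cube([10.4, 6.7, 19.2]) → bbox [11.6,8.4,-0.8] .. [22,15.1,18.4]
B = cylinder(h=8.9, r=3) → bbox [-3,-3,0] .. [3,3,8.9]
lo = A.lo+B.lo = [11.6-3, 8.4-3, -0.8+0] = [8.600,5.400,-0.800]
hi = A.hi+B.hi = [22+3, 15.1+3, 18.4+8.9] = [25.000,18.100,27.300]
diag = √(16.4²+12.7²+28.1²) = √1219.86 = 34.926

min=[8.600,5.400,-0.800] max=[25.000,18.100,27.300] diag=34.926


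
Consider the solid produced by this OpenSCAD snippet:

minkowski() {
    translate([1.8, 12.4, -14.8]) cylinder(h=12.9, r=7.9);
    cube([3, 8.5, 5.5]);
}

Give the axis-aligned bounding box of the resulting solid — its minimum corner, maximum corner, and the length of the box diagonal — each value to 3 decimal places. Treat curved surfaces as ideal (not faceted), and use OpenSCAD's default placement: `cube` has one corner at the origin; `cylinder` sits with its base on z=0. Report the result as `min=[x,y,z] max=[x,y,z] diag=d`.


min=[-6.100,4.500,-14.800] max=[12.700,28.800,3.600] diag=35.812

A = translate([1.8, 12.4, -14.8]) cylinder(h=12.9, r=7.9) → bbox [-6.1,4.5,-14.8] .. [9.7,20.3,-1.9]
B = cube([3, 8.5, 5.5]) → bbox [0,0,0] .. [3,8.5,5.5]
lo = A.lo+B.lo = [-6.1+0, 4.5+0, -14.8+0] = [-6.100,4.500,-14.800]
hi = A.hi+B.hi = [9.7+3, 20.3+8.5, -1.9+5.5] = [12.700,28.800,3.600]
diag = √(18.8²+24.3²+18.4²) = √1282.49 = 35.812


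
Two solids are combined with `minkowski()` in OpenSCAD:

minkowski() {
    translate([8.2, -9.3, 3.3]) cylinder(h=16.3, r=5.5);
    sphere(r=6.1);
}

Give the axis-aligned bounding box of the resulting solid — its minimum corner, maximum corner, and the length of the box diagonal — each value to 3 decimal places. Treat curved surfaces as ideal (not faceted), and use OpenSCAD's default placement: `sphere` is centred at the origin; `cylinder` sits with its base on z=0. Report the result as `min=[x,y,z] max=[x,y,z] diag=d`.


A = translate([8.2, -9.3, 3.3]) cylinder(h=16.3, r=5.5) → bbox [2.7,-14.8,3.3] .. [13.7,-3.8,19.6]
B = sphere(r=6.1) → bbox [-6.1,-6.1,-6.1] .. [6.1,6.1,6.1]
lo = A.lo+B.lo = [2.7-6.1, -14.8-6.1, 3.3-6.1] = [-3.400,-20.900,-2.800]
hi = A.hi+B.hi = [13.7+6.1, -3.8+6.1, 19.6+6.1] = [19.800,2.300,25.700]
diag = √(23.2²+23.2²+28.5²) = √1888.73 = 43.460

min=[-3.400,-20.900,-2.800] max=[19.800,2.300,25.700] diag=43.460


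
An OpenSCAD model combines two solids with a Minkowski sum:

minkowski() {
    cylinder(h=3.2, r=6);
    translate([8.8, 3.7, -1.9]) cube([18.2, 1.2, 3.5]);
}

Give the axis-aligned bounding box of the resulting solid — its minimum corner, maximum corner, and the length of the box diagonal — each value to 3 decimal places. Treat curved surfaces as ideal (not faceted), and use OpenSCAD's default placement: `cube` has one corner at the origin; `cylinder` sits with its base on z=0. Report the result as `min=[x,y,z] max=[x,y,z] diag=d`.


A = translate([8.8, 3.7, -1.9]) cube([18.2, 1.2, 3.5]) → bbox [8.8,3.7,-1.9] .. [27,4.9,1.6]
B = cylinder(h=3.2, r=6) → bbox [-6,-6,0] .. [6,6,3.2]
lo = A.lo+B.lo = [8.8-6, 3.7-6, -1.9+0] = [2.800,-2.300,-1.900]
hi = A.hi+B.hi = [27+6, 4.9+6, 1.6+3.2] = [33.000,10.900,4.800]
diag = √(30.2²+13.2²+6.7²) = √1131.17 = 33.633

min=[2.800,-2.300,-1.900] max=[33.000,10.900,4.800] diag=33.633


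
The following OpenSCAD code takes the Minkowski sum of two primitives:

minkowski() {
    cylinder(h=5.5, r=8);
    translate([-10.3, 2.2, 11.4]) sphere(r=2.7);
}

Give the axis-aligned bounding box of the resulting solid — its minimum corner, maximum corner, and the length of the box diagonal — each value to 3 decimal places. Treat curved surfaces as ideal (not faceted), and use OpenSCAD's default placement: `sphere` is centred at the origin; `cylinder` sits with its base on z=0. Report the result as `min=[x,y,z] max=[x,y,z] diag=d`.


min=[-21.000,-8.500,8.700] max=[0.400,12.900,19.600] diag=32.167

A = translate([-10.3, 2.2, 11.4]) sphere(r=2.7) → bbox [-13,-0.5,8.7] .. [-7.6,4.9,14.1]
B = cylinder(h=5.5, r=8) → bbox [-8,-8,0] .. [8,8,5.5]
lo = A.lo+B.lo = [-13-8, -0.5-8, 8.7+0] = [-21.000,-8.500,8.700]
hi = A.hi+B.hi = [-7.6+8, 4.9+8, 14.1+5.5] = [0.400,12.900,19.600]
diag = √(21.4²+21.4²+10.9²) = √1034.73 = 32.167


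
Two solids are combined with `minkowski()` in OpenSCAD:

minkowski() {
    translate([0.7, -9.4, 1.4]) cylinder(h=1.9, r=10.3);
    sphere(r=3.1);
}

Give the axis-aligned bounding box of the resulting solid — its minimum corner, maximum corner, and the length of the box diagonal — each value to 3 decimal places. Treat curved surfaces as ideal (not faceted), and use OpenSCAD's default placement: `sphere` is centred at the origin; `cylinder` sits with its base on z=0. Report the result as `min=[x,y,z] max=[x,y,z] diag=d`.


min=[-12.700,-22.800,-1.700] max=[14.100,4.000,6.400] diag=38.757

A = translate([0.7, -9.4, 1.4]) cylinder(h=1.9, r=10.3) → bbox [-9.6,-19.7,1.4] .. [11,0.9,3.3]
B = sphere(r=3.1) → bbox [-3.1,-3.1,-3.1] .. [3.1,3.1,3.1]
lo = A.lo+B.lo = [-9.6-3.1, -19.7-3.1, 1.4-3.1] = [-12.700,-22.800,-1.700]
hi = A.hi+B.hi = [11+3.1, 0.9+3.1, 3.3+3.1] = [14.100,4.000,6.400]
diag = √(26.8²+26.8²+8.1²) = √1502.09 = 38.757


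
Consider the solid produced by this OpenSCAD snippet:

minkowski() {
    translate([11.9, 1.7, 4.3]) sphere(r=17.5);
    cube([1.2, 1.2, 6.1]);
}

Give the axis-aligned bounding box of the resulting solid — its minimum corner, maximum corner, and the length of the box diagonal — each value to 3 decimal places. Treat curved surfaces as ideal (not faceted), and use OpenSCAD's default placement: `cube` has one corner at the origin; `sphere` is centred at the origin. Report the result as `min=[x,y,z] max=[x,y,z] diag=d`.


A = translate([11.9, 1.7, 4.3]) sphere(r=17.5) → bbox [-5.6,-15.8,-13.2] .. [29.4,19.2,21.8]
B = cube([1.2, 1.2, 6.1]) → bbox [0,0,0] .. [1.2,1.2,6.1]
lo = A.lo+B.lo = [-5.6+0, -15.8+0, -13.2+0] = [-5.600,-15.800,-13.200]
hi = A.hi+B.hi = [29.4+1.2, 19.2+1.2, 21.8+6.1] = [30.600,20.400,27.900]
diag = √(36.2²+36.2²+41.1²) = √4310.09 = 65.651

min=[-5.600,-15.800,-13.200] max=[30.600,20.400,27.900] diag=65.651


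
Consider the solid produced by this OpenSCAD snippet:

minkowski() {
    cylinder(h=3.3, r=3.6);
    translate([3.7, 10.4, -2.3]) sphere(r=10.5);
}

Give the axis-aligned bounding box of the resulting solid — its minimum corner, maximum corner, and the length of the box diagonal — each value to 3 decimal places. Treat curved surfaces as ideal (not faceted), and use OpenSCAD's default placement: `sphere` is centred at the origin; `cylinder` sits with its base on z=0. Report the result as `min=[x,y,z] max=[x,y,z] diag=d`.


min=[-10.400,-3.700,-12.800] max=[17.800,24.500,11.500] diag=46.701

A = translate([3.7, 10.4, -2.3]) sphere(r=10.5) → bbox [-6.8,-0.1,-12.8] .. [14.2,20.9,8.2]
B = cylinder(h=3.3, r=3.6) → bbox [-3.6,-3.6,0] .. [3.6,3.6,3.3]
lo = A.lo+B.lo = [-6.8-3.6, -0.1-3.6, -12.8+0] = [-10.400,-3.700,-12.800]
hi = A.hi+B.hi = [14.2+3.6, 20.9+3.6, 8.2+3.3] = [17.800,24.500,11.500]
diag = √(28.2²+28.2²+24.3²) = √2180.97 = 46.701


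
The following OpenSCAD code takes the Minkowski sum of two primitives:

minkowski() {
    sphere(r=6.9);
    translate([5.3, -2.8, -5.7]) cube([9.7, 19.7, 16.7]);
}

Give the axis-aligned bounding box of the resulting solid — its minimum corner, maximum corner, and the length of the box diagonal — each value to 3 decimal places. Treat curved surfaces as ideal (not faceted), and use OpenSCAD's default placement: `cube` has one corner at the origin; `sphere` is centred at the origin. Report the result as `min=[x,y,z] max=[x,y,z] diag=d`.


A = translate([5.3, -2.8, -5.7]) cube([9.7, 19.7, 16.7]) → bbox [5.3,-2.8,-5.7] .. [15,16.9,11]
B = sphere(r=6.9) → bbox [-6.9,-6.9,-6.9] .. [6.9,6.9,6.9]
lo = A.lo+B.lo = [5.3-6.9, -2.8-6.9, -5.7-6.9] = [-1.600,-9.700,-12.600]
hi = A.hi+B.hi = [15+6.9, 16.9+6.9, 11+6.9] = [21.900,23.800,17.900]
diag = √(23.5²+33.5²+30.5²) = √2604.75 = 51.037

min=[-1.600,-9.700,-12.600] max=[21.900,23.800,17.900] diag=51.037
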